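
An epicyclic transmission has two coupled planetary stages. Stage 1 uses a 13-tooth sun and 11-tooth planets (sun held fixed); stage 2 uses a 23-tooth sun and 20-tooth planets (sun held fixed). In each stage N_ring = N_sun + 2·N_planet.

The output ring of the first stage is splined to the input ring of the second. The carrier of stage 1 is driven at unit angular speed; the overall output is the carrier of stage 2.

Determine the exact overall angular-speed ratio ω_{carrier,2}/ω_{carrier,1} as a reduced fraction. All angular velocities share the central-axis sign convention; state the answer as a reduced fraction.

216/215

Stage 1: N_ring = 13 + 2·11 = 35
Stage 1: 13(ω_s−ω_c) = −35(ω_r−ω_c),  ω_s=0, ω_c=1
Stage 1: ω_r = 1 − (13/35)(0−1) = 48/35
  ⇒ ω_r¹/ω_c¹ = 48/35
Stage 2: N_ring = 23 + 2·20 = 63
Stage 2: 23(ω_s−ω_c) = −63(ω_r−ω_c),  ω_s=0, ω_r=1
Stage 2: 23(0−ω_c) = −63(1−ω_c)  ⇒  86ω_c = 63  ⇒  ω_c = 63/86
  ⇒ ω_c²/ω_r² = 63/86
Coupling ω_r² = ω_r¹ ⇒ overall = 48/35 × 63/86 = 216/215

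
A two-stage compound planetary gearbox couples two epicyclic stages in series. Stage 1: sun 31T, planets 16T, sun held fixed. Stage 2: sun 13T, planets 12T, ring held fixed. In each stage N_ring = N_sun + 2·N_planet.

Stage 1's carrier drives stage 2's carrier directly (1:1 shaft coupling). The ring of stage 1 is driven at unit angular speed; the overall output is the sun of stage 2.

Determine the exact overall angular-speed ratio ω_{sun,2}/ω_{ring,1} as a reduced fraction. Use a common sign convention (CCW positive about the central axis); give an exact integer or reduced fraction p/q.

1575/611

Stage 1: N_ring = 31 + 2·16 = 63
Stage 1: 31(ω_s−ω_c) = −63(ω_r−ω_c),  ω_s=0, ω_r=1
Stage 1: 31(0−ω_c) = −63(1−ω_c)  ⇒  94ω_c = 63  ⇒  ω_c = 63/94
  ⇒ ω_c¹/ω_r¹ = 63/94
Stage 2: N_ring = 13 + 2·12 = 37
Stage 2: 13(ω_s−ω_c) = −37(ω_r−ω_c),  ω_r=0, ω_c=1
Stage 2: ω_s = 1 − (37/13)(0−1) = 50/13
  ⇒ ω_s²/ω_c² = 50/13
Coupling ω_c² = ω_c¹ ⇒ overall = 63/94 × 50/13 = 1575/611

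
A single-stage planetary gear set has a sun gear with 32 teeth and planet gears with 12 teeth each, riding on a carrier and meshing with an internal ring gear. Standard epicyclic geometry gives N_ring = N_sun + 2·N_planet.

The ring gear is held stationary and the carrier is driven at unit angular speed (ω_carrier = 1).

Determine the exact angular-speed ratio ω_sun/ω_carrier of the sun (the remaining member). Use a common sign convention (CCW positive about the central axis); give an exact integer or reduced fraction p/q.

N_ring = 32 + 2·12 = 56
32(ω_s−ω_c) = −56(ω_r−ω_c),  ω_r=0, ω_c=1
ω_s = 1 − (56/32)(0−1) = 11/4
ω_s/ω_c = 11/4

11/4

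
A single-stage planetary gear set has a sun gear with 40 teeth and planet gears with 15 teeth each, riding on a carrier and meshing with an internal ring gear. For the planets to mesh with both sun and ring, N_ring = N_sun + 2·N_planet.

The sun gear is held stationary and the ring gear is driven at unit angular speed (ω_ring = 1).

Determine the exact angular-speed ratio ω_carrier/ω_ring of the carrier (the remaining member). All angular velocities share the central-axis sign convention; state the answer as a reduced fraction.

N_ring = 40 + 2·15 = 70
40(ω_s−ω_c) = −70(ω_r−ω_c),  ω_s=0, ω_r=1
40(0−ω_c) = −70(1−ω_c)  ⇒  110ω_c = 70  ⇒  ω_c = 7/11
ω_c/ω_r = 7/11

7/11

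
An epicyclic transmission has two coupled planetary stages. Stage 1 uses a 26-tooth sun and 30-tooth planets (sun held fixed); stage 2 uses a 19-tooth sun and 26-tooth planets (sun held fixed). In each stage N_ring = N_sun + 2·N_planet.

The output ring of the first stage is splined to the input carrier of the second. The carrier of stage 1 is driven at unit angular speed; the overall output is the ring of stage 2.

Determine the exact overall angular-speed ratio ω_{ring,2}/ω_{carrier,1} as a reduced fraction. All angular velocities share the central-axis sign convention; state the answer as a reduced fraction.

5040/3053

Stage 1: N_ring = 26 + 2·30 = 86
Stage 1: 26(ω_s−ω_c) = −86(ω_r−ω_c),  ω_s=0, ω_c=1
Stage 1: ω_r = 1 − (26/86)(0−1) = 56/43
  ⇒ ω_r¹/ω_c¹ = 56/43
Stage 2: N_ring = 19 + 2·26 = 71
Stage 2: 19(ω_s−ω_c) = −71(ω_r−ω_c),  ω_s=0, ω_c=1
Stage 2: ω_r = 1 − (19/71)(0−1) = 90/71
  ⇒ ω_r²/ω_c² = 90/71
Coupling ω_c² = ω_r¹ ⇒ overall = 56/43 × 90/71 = 5040/3053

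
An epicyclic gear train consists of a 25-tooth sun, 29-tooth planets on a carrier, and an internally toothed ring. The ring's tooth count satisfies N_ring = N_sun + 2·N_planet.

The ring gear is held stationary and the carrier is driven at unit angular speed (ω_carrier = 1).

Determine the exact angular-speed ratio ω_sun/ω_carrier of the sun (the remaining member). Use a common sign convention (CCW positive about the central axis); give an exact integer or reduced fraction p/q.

108/25

N_ring = 25 + 2·29 = 83
25(ω_s−ω_c) = −83(ω_r−ω_c),  ω_r=0, ω_c=1
ω_s = 1 − (83/25)(0−1) = 108/25
ω_s/ω_c = 108/25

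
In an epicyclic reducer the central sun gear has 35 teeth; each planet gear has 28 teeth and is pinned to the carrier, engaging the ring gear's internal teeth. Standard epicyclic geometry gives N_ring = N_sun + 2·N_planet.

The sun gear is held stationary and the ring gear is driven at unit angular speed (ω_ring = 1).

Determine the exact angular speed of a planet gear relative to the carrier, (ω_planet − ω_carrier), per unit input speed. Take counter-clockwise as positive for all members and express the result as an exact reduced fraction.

65/72

N_ring = 35 + 2·28 = 91
35(ω_s−ω_c) = −91(ω_r−ω_c),  ω_s=0, ω_r=1
35(0−ω_c) = −91(1−ω_c)  ⇒  126ω_c = 91  ⇒  ω_c = 13/18
sun–planet: 35·(0−13/18) = −28·(ω_p−ω_c)  ⇒  ω_p−ω_c = −(35/28)·(-13/18) = 65/72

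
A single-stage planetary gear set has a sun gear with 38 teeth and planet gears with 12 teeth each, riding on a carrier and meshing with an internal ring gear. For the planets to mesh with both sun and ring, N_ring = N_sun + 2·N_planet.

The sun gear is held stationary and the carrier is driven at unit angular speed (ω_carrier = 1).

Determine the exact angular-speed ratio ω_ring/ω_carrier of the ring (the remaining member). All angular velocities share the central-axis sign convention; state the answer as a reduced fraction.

50/31

N_ring = 38 + 2·12 = 62
38(ω_s−ω_c) = −62(ω_r−ω_c),  ω_s=0, ω_c=1
ω_r = 1 − (38/62)(0−1) = 50/31
ω_r/ω_c = 50/31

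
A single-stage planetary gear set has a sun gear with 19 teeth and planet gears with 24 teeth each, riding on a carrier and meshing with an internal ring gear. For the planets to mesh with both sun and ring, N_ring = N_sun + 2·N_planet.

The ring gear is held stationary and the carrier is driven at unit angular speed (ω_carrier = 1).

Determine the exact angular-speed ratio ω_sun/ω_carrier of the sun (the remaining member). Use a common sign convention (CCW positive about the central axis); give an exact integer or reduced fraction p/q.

86/19

N_ring = 19 + 2·24 = 67
19(ω_s−ω_c) = −67(ω_r−ω_c),  ω_r=0, ω_c=1
ω_s = 1 − (67/19)(0−1) = 86/19
ω_s/ω_c = 86/19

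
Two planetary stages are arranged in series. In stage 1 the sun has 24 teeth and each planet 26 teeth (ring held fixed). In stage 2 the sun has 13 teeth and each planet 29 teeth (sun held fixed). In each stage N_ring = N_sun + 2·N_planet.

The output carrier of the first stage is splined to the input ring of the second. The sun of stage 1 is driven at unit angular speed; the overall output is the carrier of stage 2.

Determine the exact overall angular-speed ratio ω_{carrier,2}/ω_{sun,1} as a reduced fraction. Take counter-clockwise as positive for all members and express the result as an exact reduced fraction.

Stage 1: N_ring = 24 + 2·26 = 76
Stage 1: 24(ω_s−ω_c) = −76(ω_r−ω_c),  ω_r=0, ω_s=1
Stage 1: 24(1−ω_c) = −76(0−ω_c)  ⇒  100ω_c = 24  ⇒  ω_c = 6/25
  ⇒ ω_c¹/ω_s¹ = 6/25
Stage 2: N_ring = 13 + 2·29 = 71
Stage 2: 13(ω_s−ω_c) = −71(ω_r−ω_c),  ω_s=0, ω_r=1
Stage 2: 13(0−ω_c) = −71(1−ω_c)  ⇒  84ω_c = 71  ⇒  ω_c = 71/84
  ⇒ ω_c²/ω_r² = 71/84
Coupling ω_r² = ω_c¹ ⇒ overall = 6/25 × 71/84 = 71/350

71/350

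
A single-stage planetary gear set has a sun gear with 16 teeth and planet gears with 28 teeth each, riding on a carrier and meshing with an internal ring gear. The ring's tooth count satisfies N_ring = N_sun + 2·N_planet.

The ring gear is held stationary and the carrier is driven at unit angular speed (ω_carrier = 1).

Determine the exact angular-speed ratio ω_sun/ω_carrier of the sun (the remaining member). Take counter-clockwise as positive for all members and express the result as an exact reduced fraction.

N_ring = 16 + 2·28 = 72
16(ω_s−ω_c) = −72(ω_r−ω_c),  ω_r=0, ω_c=1
ω_s = 1 − (72/16)(0−1) = 11/2
ω_s/ω_c = 11/2

11/2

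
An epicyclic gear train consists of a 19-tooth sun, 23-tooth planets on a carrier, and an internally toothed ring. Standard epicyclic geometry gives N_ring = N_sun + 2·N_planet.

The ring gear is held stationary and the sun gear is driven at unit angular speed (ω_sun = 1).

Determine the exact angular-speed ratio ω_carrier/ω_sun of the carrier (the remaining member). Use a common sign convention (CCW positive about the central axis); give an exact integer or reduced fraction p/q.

N_ring = 19 + 2·23 = 65
19(ω_s−ω_c) = −65(ω_r−ω_c),  ω_r=0, ω_s=1
19(1−ω_c) = −65(0−ω_c)  ⇒  84ω_c = 19  ⇒  ω_c = 19/84
ω_c/ω_s = 19/84

19/84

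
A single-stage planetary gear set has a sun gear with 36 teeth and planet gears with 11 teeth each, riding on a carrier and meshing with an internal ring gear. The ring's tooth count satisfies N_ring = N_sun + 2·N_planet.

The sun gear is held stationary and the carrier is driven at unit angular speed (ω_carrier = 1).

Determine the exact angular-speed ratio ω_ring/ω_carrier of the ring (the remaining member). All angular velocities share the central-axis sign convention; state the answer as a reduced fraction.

47/29

N_ring = 36 + 2·11 = 58
36(ω_s−ω_c) = −58(ω_r−ω_c),  ω_s=0, ω_c=1
ω_r = 1 − (36/58)(0−1) = 47/29
ω_r/ω_c = 47/29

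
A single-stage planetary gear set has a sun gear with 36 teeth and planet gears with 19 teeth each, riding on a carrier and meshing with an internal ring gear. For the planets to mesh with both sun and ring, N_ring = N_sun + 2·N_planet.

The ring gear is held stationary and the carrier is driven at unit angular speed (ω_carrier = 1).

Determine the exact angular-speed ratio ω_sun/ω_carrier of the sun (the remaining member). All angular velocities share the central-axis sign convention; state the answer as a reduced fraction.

55/18

N_ring = 36 + 2·19 = 74
36(ω_s−ω_c) = −74(ω_r−ω_c),  ω_r=0, ω_c=1
ω_s = 1 − (74/36)(0−1) = 55/18
ω_s/ω_c = 55/18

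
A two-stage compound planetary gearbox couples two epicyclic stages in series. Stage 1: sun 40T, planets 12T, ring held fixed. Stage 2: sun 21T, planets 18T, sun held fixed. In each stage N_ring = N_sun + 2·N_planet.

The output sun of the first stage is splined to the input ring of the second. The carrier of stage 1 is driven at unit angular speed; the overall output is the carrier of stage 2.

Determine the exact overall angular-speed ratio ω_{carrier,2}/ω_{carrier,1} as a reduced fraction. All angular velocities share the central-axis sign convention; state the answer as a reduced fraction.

Stage 1: N_ring = 40 + 2·12 = 64
Stage 1: 40(ω_s−ω_c) = −64(ω_r−ω_c),  ω_r=0, ω_c=1
Stage 1: ω_s = 1 − (64/40)(0−1) = 13/5
  ⇒ ω_s¹/ω_c¹ = 13/5
Stage 2: N_ring = 21 + 2·18 = 57
Stage 2: 21(ω_s−ω_c) = −57(ω_r−ω_c),  ω_s=0, ω_r=1
Stage 2: 21(0−ω_c) = −57(1−ω_c)  ⇒  78ω_c = 57  ⇒  ω_c = 19/26
  ⇒ ω_c²/ω_r² = 19/26
Coupling ω_r² = ω_s¹ ⇒ overall = 13/5 × 19/26 = 19/10

19/10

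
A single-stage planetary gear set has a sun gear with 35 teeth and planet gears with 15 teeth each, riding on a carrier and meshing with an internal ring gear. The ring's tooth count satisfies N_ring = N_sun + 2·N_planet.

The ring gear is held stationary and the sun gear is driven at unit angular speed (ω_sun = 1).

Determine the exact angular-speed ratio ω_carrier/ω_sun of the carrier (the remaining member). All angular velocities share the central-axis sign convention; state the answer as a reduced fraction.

7/20

N_ring = 35 + 2·15 = 65
35(ω_s−ω_c) = −65(ω_r−ω_c),  ω_r=0, ω_s=1
35(1−ω_c) = −65(0−ω_c)  ⇒  100ω_c = 35  ⇒  ω_c = 7/20
ω_c/ω_s = 7/20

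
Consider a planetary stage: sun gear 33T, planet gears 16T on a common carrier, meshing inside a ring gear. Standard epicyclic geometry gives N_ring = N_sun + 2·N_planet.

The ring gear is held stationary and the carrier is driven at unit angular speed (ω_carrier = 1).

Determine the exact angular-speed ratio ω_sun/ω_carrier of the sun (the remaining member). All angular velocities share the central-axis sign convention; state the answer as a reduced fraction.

N_ring = 33 + 2·16 = 65
33(ω_s−ω_c) = −65(ω_r−ω_c),  ω_r=0, ω_c=1
ω_s = 1 − (65/33)(0−1) = 98/33
ω_s/ω_c = 98/33

98/33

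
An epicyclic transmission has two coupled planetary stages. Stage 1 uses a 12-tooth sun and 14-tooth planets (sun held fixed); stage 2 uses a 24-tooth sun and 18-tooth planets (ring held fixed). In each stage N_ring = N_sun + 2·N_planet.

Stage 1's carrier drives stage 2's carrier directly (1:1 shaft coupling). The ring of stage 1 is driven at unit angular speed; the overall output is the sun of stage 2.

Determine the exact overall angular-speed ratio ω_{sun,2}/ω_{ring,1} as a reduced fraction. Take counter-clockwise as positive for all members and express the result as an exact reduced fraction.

35/13

Stage 1: N_ring = 12 + 2·14 = 40
Stage 1: 12(ω_s−ω_c) = −40(ω_r−ω_c),  ω_s=0, ω_r=1
Stage 1: 12(0−ω_c) = −40(1−ω_c)  ⇒  52ω_c = 40  ⇒  ω_c = 10/13
  ⇒ ω_c¹/ω_r¹ = 10/13
Stage 2: N_ring = 24 + 2·18 = 60
Stage 2: 24(ω_s−ω_c) = −60(ω_r−ω_c),  ω_r=0, ω_c=1
Stage 2: ω_s = 1 − (60/24)(0−1) = 7/2
  ⇒ ω_s²/ω_c² = 7/2
Coupling ω_c² = ω_c¹ ⇒ overall = 10/13 × 7/2 = 35/13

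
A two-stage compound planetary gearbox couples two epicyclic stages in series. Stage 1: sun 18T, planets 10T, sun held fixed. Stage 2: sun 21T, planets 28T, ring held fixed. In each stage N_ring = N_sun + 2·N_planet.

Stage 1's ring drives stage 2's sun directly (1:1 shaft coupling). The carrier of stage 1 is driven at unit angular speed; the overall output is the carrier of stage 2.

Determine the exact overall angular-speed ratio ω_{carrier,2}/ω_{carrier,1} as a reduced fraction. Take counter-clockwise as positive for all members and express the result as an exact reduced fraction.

Stage 1: N_ring = 18 + 2·10 = 38
Stage 1: 18(ω_s−ω_c) = −38(ω_r−ω_c),  ω_s=0, ω_c=1
Stage 1: ω_r = 1 − (18/38)(0−1) = 28/19
  ⇒ ω_r¹/ω_c¹ = 28/19
Stage 2: N_ring = 21 + 2·28 = 77
Stage 2: 21(ω_s−ω_c) = −77(ω_r−ω_c),  ω_r=0, ω_s=1
Stage 2: 21(1−ω_c) = −77(0−ω_c)  ⇒  98ω_c = 21  ⇒  ω_c = 3/14
  ⇒ ω_c²/ω_s² = 3/14
Coupling ω_s² = ω_r¹ ⇒ overall = 28/19 × 3/14 = 6/19

6/19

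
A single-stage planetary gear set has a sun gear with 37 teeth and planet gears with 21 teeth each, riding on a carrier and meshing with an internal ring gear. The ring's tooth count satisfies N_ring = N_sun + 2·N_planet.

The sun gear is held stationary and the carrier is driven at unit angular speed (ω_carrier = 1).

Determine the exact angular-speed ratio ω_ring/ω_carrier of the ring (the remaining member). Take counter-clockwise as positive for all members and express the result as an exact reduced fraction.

N_ring = 37 + 2·21 = 79
37(ω_s−ω_c) = −79(ω_r−ω_c),  ω_s=0, ω_c=1
ω_r = 1 − (37/79)(0−1) = 116/79
ω_r/ω_c = 116/79

116/79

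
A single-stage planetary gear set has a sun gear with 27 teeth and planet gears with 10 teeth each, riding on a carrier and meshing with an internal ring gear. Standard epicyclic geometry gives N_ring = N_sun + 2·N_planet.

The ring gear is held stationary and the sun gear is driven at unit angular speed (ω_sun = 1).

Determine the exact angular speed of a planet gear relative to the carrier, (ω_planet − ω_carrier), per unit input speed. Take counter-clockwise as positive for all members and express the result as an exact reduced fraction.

N_ring = 27 + 2·10 = 47
27(ω_s−ω_c) = −47(ω_r−ω_c),  ω_r=0, ω_s=1
27(1−ω_c) = −47(0−ω_c)  ⇒  74ω_c = 27  ⇒  ω_c = 27/74
sun–planet: 27·(1−27/74) = −10·(ω_p−ω_c)  ⇒  ω_p−ω_c = −(27/10)·(47/74) = -1269/740

-1269/740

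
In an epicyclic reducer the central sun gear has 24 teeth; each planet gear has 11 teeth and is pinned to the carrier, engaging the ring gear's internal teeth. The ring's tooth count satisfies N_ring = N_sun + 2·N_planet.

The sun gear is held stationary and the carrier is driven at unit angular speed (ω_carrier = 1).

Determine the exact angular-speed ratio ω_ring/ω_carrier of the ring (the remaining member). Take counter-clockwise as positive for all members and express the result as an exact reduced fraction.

N_ring = 24 + 2·11 = 46
24(ω_s−ω_c) = −46(ω_r−ω_c),  ω_s=0, ω_c=1
ω_r = 1 − (24/46)(0−1) = 35/23
ω_r/ω_c = 35/23

35/23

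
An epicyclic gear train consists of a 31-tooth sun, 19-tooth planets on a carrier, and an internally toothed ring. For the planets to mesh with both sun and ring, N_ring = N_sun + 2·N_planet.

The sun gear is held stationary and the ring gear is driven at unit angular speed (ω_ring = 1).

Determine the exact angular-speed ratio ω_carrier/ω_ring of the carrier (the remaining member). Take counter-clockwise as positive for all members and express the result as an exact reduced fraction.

N_ring = 31 + 2·19 = 69
31(ω_s−ω_c) = −69(ω_r−ω_c),  ω_s=0, ω_r=1
31(0−ω_c) = −69(1−ω_c)  ⇒  100ω_c = 69  ⇒  ω_c = 69/100
ω_c/ω_r = 69/100

69/100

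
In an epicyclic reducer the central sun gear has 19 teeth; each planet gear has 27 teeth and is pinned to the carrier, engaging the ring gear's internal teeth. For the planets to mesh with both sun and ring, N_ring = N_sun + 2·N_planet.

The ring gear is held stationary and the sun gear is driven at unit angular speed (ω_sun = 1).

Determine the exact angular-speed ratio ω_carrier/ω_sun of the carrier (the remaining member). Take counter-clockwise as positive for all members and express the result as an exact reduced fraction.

19/92

N_ring = 19 + 2·27 = 73
19(ω_s−ω_c) = −73(ω_r−ω_c),  ω_r=0, ω_s=1
19(1−ω_c) = −73(0−ω_c)  ⇒  92ω_c = 19  ⇒  ω_c = 19/92
ω_c/ω_s = 19/92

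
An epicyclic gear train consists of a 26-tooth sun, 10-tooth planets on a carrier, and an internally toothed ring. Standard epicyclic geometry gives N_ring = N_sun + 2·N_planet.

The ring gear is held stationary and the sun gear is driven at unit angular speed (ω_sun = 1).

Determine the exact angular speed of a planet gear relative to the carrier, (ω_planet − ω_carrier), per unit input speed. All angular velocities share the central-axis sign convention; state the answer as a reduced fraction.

-299/180

N_ring = 26 + 2·10 = 46
26(ω_s−ω_c) = −46(ω_r−ω_c),  ω_r=0, ω_s=1
26(1−ω_c) = −46(0−ω_c)  ⇒  72ω_c = 26  ⇒  ω_c = 13/36
sun–planet: 26·(1−13/36) = −10·(ω_p−ω_c)  ⇒  ω_p−ω_c = −(26/10)·(23/36) = -299/180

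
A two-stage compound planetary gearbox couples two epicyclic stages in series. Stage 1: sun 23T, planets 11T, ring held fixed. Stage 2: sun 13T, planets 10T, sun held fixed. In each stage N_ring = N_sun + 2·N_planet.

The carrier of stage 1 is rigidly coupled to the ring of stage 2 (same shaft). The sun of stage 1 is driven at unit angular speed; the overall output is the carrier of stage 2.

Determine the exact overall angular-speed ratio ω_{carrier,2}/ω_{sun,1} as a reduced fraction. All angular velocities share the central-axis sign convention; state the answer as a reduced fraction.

33/136

Stage 1: N_ring = 23 + 2·11 = 45
Stage 1: 23(ω_s−ω_c) = −45(ω_r−ω_c),  ω_r=0, ω_s=1
Stage 1: 23(1−ω_c) = −45(0−ω_c)  ⇒  68ω_c = 23  ⇒  ω_c = 23/68
  ⇒ ω_c¹/ω_s¹ = 23/68
Stage 2: N_ring = 13 + 2·10 = 33
Stage 2: 13(ω_s−ω_c) = −33(ω_r−ω_c),  ω_s=0, ω_r=1
Stage 2: 13(0−ω_c) = −33(1−ω_c)  ⇒  46ω_c = 33  ⇒  ω_c = 33/46
  ⇒ ω_c²/ω_r² = 33/46
Coupling ω_r² = ω_c¹ ⇒ overall = 23/68 × 33/46 = 33/136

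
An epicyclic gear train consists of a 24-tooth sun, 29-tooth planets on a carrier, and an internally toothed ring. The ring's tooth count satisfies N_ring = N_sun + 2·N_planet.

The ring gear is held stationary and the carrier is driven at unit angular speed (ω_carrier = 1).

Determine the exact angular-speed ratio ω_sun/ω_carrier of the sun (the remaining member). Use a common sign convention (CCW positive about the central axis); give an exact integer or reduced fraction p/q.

53/12

N_ring = 24 + 2·29 = 82
24(ω_s−ω_c) = −82(ω_r−ω_c),  ω_r=0, ω_c=1
ω_s = 1 − (82/24)(0−1) = 53/12
ω_s/ω_c = 53/12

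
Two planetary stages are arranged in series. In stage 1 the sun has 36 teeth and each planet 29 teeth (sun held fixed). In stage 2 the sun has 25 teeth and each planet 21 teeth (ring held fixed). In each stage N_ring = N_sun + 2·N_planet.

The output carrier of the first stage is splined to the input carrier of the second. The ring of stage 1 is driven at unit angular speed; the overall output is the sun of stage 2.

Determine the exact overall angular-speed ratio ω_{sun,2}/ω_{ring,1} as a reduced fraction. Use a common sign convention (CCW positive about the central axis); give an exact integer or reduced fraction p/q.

Stage 1: N_ring = 36 + 2·29 = 94
Stage 1: 36(ω_s−ω_c) = −94(ω_r−ω_c),  ω_s=0, ω_r=1
Stage 1: 36(0−ω_c) = −94(1−ω_c)  ⇒  130ω_c = 94  ⇒  ω_c = 47/65
  ⇒ ω_c¹/ω_r¹ = 47/65
Stage 2: N_ring = 25 + 2·21 = 67
Stage 2: 25(ω_s−ω_c) = −67(ω_r−ω_c),  ω_r=0, ω_c=1
Stage 2: ω_s = 1 − (67/25)(0−1) = 92/25
  ⇒ ω_s²/ω_c² = 92/25
Coupling ω_c² = ω_c¹ ⇒ overall = 47/65 × 92/25 = 4324/1625

4324/1625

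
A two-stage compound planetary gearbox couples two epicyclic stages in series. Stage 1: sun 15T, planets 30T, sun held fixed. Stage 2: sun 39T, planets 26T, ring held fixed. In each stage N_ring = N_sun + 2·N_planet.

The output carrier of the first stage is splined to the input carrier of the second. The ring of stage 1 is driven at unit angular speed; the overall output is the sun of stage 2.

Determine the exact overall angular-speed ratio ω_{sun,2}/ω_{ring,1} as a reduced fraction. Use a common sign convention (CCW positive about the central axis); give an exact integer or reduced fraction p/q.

25/9

Stage 1: N_ring = 15 + 2·30 = 75
Stage 1: 15(ω_s−ω_c) = −75(ω_r−ω_c),  ω_s=0, ω_r=1
Stage 1: 15(0−ω_c) = −75(1−ω_c)  ⇒  90ω_c = 75  ⇒  ω_c = 5/6
  ⇒ ω_c¹/ω_r¹ = 5/6
Stage 2: N_ring = 39 + 2·26 = 91
Stage 2: 39(ω_s−ω_c) = −91(ω_r−ω_c),  ω_r=0, ω_c=1
Stage 2: ω_s = 1 − (91/39)(0−1) = 10/3
  ⇒ ω_s²/ω_c² = 10/3
Coupling ω_c² = ω_c¹ ⇒ overall = 5/6 × 10/3 = 25/9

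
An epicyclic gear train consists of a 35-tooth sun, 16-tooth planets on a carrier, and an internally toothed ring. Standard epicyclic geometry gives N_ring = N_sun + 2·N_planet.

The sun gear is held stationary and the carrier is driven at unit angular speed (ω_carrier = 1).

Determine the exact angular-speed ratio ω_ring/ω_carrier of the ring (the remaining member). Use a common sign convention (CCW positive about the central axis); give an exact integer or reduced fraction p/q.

102/67

N_ring = 35 + 2·16 = 67
35(ω_s−ω_c) = −67(ω_r−ω_c),  ω_s=0, ω_c=1
ω_r = 1 − (35/67)(0−1) = 102/67
ω_r/ω_c = 102/67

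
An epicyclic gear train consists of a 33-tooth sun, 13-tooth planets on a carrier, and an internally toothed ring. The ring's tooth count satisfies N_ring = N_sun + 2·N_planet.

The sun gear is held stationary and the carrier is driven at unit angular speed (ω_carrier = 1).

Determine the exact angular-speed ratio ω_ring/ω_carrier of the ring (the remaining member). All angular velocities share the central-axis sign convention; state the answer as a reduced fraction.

92/59

N_ring = 33 + 2·13 = 59
33(ω_s−ω_c) = −59(ω_r−ω_c),  ω_s=0, ω_c=1
ω_r = 1 − (33/59)(0−1) = 92/59
ω_r/ω_c = 92/59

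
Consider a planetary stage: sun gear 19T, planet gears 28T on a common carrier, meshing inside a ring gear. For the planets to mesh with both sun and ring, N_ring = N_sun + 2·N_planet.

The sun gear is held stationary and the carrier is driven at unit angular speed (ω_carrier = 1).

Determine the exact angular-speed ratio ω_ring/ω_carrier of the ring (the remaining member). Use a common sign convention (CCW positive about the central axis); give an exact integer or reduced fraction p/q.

N_ring = 19 + 2·28 = 75
19(ω_s−ω_c) = −75(ω_r−ω_c),  ω_s=0, ω_c=1
ω_r = 1 − (19/75)(0−1) = 94/75
ω_r/ω_c = 94/75

94/75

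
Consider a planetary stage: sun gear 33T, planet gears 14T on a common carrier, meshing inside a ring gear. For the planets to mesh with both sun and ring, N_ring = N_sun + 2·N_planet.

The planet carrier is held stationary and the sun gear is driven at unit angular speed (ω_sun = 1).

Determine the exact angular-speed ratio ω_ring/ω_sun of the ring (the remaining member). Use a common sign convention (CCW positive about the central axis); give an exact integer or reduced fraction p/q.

N_ring = 33 + 2·14 = 61
33(ω_s−ω_c) = −61(ω_r−ω_c),  ω_c=0, ω_s=1
ω_r = 0 − (33/61)(1−0) = -33/61
ω_r/ω_s = -33/61

-33/61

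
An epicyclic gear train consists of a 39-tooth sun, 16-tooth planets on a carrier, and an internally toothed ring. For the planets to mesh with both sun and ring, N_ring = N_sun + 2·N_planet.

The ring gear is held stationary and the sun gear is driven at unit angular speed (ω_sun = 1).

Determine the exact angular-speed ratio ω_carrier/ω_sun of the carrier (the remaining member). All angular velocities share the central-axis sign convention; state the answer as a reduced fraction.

39/110

N_ring = 39 + 2·16 = 71
39(ω_s−ω_c) = −71(ω_r−ω_c),  ω_r=0, ω_s=1
39(1−ω_c) = −71(0−ω_c)  ⇒  110ω_c = 39  ⇒  ω_c = 39/110
ω_c/ω_s = 39/110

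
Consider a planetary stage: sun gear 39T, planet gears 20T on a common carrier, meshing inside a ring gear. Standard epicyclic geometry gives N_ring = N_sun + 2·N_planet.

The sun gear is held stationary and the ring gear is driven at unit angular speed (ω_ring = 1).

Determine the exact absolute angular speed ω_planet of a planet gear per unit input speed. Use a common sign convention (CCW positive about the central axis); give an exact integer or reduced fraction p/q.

N_ring = 39 + 2·20 = 79
39(ω_s−ω_c) = −79(ω_r−ω_c),  ω_s=0, ω_r=1
39(0−ω_c) = −79(1−ω_c)  ⇒  118ω_c = 79  ⇒  ω_c = 79/118
sun–planet: 39·(0−79/118) = −20·(ω_p−ω_c)  ⇒  ω_p−ω_c = −(39/20)·(-79/118) = 3081/2360
ω_p = 79/118 + 3081/2360 = 79/40

79/40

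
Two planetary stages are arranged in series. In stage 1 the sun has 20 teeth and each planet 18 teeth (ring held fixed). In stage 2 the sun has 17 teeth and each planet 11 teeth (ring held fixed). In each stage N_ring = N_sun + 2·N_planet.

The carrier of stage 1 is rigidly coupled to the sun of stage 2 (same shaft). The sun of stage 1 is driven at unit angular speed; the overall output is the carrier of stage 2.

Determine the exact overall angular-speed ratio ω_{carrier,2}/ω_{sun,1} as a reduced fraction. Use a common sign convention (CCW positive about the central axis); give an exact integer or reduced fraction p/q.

85/1064

Stage 1: N_ring = 20 + 2·18 = 56
Stage 1: 20(ω_s−ω_c) = −56(ω_r−ω_c),  ω_r=0, ω_s=1
Stage 1: 20(1−ω_c) = −56(0−ω_c)  ⇒  76ω_c = 20  ⇒  ω_c = 5/19
  ⇒ ω_c¹/ω_s¹ = 5/19
Stage 2: N_ring = 17 + 2·11 = 39
Stage 2: 17(ω_s−ω_c) = −39(ω_r−ω_c),  ω_r=0, ω_s=1
Stage 2: 17(1−ω_c) = −39(0−ω_c)  ⇒  56ω_c = 17  ⇒  ω_c = 17/56
  ⇒ ω_c²/ω_s² = 17/56
Coupling ω_s² = ω_c¹ ⇒ overall = 5/19 × 17/56 = 85/1064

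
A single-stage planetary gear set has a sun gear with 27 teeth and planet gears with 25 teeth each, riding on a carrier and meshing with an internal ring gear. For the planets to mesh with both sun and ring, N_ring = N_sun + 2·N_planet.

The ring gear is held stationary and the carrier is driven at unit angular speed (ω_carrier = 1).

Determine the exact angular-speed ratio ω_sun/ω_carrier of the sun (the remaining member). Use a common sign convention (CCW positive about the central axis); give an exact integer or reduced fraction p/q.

N_ring = 27 + 2·25 = 77
27(ω_s−ω_c) = −77(ω_r−ω_c),  ω_r=0, ω_c=1
ω_s = 1 − (77/27)(0−1) = 104/27
ω_s/ω_c = 104/27

104/27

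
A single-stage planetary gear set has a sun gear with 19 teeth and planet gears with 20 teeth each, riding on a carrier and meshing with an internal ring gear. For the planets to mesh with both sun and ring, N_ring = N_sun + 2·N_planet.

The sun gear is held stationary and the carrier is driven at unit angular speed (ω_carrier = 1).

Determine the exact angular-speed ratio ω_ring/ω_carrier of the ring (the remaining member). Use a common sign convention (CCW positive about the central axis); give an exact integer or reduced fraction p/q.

78/59

N_ring = 19 + 2·20 = 59
19(ω_s−ω_c) = −59(ω_r−ω_c),  ω_s=0, ω_c=1
ω_r = 1 − (19/59)(0−1) = 78/59
ω_r/ω_c = 78/59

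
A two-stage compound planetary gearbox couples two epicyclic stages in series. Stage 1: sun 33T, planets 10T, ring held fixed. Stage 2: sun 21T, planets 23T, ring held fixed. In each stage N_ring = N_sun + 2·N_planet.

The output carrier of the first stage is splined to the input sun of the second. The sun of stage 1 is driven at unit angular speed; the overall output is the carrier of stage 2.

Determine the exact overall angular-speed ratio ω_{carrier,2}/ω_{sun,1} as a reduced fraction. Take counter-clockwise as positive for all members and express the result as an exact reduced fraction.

Stage 1: N_ring = 33 + 2·10 = 53
Stage 1: 33(ω_s−ω_c) = −53(ω_r−ω_c),  ω_r=0, ω_s=1
Stage 1: 33(1−ω_c) = −53(0−ω_c)  ⇒  86ω_c = 33  ⇒  ω_c = 33/86
  ⇒ ω_c¹/ω_s¹ = 33/86
Stage 2: N_ring = 21 + 2·23 = 67
Stage 2: 21(ω_s−ω_c) = −67(ω_r−ω_c),  ω_r=0, ω_s=1
Stage 2: 21(1−ω_c) = −67(0−ω_c)  ⇒  88ω_c = 21  ⇒  ω_c = 21/88
  ⇒ ω_c²/ω_s² = 21/88
Coupling ω_s² = ω_c¹ ⇒ overall = 33/86 × 21/88 = 63/688

63/688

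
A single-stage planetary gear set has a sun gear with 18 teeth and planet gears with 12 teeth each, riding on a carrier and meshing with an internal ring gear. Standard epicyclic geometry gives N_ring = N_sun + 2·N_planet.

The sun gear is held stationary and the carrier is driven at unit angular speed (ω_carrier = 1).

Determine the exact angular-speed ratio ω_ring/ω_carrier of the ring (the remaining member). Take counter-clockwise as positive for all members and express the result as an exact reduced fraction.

N_ring = 18 + 2·12 = 42
18(ω_s−ω_c) = −42(ω_r−ω_c),  ω_s=0, ω_c=1
ω_r = 1 − (18/42)(0−1) = 10/7
ω_r/ω_c = 10/7

10/7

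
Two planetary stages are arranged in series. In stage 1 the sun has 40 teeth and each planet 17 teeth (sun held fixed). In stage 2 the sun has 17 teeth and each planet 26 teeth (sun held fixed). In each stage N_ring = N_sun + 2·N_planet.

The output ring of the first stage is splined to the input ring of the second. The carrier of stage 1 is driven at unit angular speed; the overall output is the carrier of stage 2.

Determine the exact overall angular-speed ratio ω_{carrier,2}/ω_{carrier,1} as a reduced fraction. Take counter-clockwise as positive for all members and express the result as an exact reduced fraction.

3933/3182

Stage 1: N_ring = 40 + 2·17 = 74
Stage 1: 40(ω_s−ω_c) = −74(ω_r−ω_c),  ω_s=0, ω_c=1
Stage 1: ω_r = 1 − (40/74)(0−1) = 57/37
  ⇒ ω_r¹/ω_c¹ = 57/37
Stage 2: N_ring = 17 + 2·26 = 69
Stage 2: 17(ω_s−ω_c) = −69(ω_r−ω_c),  ω_s=0, ω_r=1
Stage 2: 17(0−ω_c) = −69(1−ω_c)  ⇒  86ω_c = 69  ⇒  ω_c = 69/86
  ⇒ ω_c²/ω_r² = 69/86
Coupling ω_r² = ω_r¹ ⇒ overall = 57/37 × 69/86 = 3933/3182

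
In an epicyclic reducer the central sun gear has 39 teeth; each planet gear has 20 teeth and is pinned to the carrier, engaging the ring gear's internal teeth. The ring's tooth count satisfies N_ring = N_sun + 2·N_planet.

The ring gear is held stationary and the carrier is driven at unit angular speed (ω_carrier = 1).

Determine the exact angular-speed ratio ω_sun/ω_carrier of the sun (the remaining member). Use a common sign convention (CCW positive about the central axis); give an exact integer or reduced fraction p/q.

N_ring = 39 + 2·20 = 79
39(ω_s−ω_c) = −79(ω_r−ω_c),  ω_r=0, ω_c=1
ω_s = 1 − (79/39)(0−1) = 118/39
ω_s/ω_c = 118/39

118/39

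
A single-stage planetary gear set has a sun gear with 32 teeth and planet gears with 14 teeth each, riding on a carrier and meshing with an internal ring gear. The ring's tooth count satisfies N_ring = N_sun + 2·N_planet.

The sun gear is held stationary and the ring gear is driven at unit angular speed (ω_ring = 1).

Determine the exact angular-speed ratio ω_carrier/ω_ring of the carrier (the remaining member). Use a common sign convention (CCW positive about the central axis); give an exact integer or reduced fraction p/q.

N_ring = 32 + 2·14 = 60
32(ω_s−ω_c) = −60(ω_r−ω_c),  ω_s=0, ω_r=1
32(0−ω_c) = −60(1−ω_c)  ⇒  92ω_c = 60  ⇒  ω_c = 15/23
ω_c/ω_r = 15/23

15/23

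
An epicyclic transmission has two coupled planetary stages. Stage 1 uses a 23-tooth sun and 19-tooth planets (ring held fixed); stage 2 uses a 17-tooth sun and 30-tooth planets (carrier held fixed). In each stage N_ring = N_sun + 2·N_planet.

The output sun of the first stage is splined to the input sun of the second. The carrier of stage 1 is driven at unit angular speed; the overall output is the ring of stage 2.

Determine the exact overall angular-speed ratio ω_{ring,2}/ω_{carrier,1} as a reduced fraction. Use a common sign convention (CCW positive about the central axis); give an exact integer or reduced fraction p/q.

Stage 1: N_ring = 23 + 2·19 = 61
Stage 1: 23(ω_s−ω_c) = −61(ω_r−ω_c),  ω_r=0, ω_c=1
Stage 1: ω_s = 1 − (61/23)(0−1) = 84/23
  ⇒ ω_s¹/ω_c¹ = 84/23
Stage 2: N_ring = 17 + 2·30 = 77
Stage 2: 17(ω_s−ω_c) = −77(ω_r−ω_c),  ω_c=0, ω_s=1
Stage 2: ω_r = 0 − (17/77)(1−0) = -17/77
  ⇒ ω_r²/ω_s² = -17/77
Coupling ω_s² = ω_s¹ ⇒ overall = 84/23 × -17/77 = -204/253

-204/253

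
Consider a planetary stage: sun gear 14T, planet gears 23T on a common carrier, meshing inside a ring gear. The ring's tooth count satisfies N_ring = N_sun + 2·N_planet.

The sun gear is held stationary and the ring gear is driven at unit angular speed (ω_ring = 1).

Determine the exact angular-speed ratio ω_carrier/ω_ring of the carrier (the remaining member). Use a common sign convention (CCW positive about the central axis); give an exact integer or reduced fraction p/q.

30/37

N_ring = 14 + 2·23 = 60
14(ω_s−ω_c) = −60(ω_r−ω_c),  ω_s=0, ω_r=1
14(0−ω_c) = −60(1−ω_c)  ⇒  74ω_c = 60  ⇒  ω_c = 30/37
ω_c/ω_r = 30/37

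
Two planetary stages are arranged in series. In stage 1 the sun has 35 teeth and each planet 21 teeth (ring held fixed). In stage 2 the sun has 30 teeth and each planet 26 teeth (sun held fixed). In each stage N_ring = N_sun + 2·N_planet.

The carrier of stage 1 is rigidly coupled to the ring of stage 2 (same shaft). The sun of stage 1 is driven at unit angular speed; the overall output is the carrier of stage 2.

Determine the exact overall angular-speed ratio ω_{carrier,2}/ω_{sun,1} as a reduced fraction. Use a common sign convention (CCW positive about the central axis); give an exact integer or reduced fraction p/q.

Stage 1: N_ring = 35 + 2·21 = 77
Stage 1: 35(ω_s−ω_c) = −77(ω_r−ω_c),  ω_r=0, ω_s=1
Stage 1: 35(1−ω_c) = −77(0−ω_c)  ⇒  112ω_c = 35  ⇒  ω_c = 5/16
  ⇒ ω_c¹/ω_s¹ = 5/16
Stage 2: N_ring = 30 + 2·26 = 82
Stage 2: 30(ω_s−ω_c) = −82(ω_r−ω_c),  ω_s=0, ω_r=1
Stage 2: 30(0−ω_c) = −82(1−ω_c)  ⇒  112ω_c = 82  ⇒  ω_c = 41/56
  ⇒ ω_c²/ω_r² = 41/56
Coupling ω_r² = ω_c¹ ⇒ overall = 5/16 × 41/56 = 205/896

205/896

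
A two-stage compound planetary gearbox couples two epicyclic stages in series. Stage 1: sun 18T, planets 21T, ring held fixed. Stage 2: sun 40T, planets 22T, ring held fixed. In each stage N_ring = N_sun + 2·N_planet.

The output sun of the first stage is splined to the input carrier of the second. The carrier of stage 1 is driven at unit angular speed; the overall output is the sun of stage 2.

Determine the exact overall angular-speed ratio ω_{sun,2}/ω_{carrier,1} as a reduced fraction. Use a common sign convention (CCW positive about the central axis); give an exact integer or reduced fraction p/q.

Stage 1: N_ring = 18 + 2·21 = 60
Stage 1: 18(ω_s−ω_c) = −60(ω_r−ω_c),  ω_r=0, ω_c=1
Stage 1: ω_s = 1 − (60/18)(0−1) = 13/3
  ⇒ ω_s¹/ω_c¹ = 13/3
Stage 2: N_ring = 40 + 2·22 = 84
Stage 2: 40(ω_s−ω_c) = −84(ω_r−ω_c),  ω_r=0, ω_c=1
Stage 2: ω_s = 1 − (84/40)(0−1) = 31/10
  ⇒ ω_s²/ω_c² = 31/10
Coupling ω_c² = ω_s¹ ⇒ overall = 13/3 × 31/10 = 403/30

403/30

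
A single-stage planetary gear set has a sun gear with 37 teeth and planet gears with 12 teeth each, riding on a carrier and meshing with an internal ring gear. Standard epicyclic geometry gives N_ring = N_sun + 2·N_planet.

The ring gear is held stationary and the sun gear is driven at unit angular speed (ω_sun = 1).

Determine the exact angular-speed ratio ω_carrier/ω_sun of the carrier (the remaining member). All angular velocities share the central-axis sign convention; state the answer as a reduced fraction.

37/98

N_ring = 37 + 2·12 = 61
37(ω_s−ω_c) = −61(ω_r−ω_c),  ω_r=0, ω_s=1
37(1−ω_c) = −61(0−ω_c)  ⇒  98ω_c = 37  ⇒  ω_c = 37/98
ω_c/ω_s = 37/98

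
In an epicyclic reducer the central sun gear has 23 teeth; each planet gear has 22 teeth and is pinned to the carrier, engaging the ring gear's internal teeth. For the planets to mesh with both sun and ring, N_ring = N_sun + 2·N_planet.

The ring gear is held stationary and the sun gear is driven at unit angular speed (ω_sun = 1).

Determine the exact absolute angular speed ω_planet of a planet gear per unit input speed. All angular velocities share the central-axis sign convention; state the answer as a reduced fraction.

N_ring = 23 + 2·22 = 67
23(ω_s−ω_c) = −67(ω_r−ω_c),  ω_r=0, ω_s=1
23(1−ω_c) = −67(0−ω_c)  ⇒  90ω_c = 23  ⇒  ω_c = 23/90
sun–planet: 23·(1−23/90) = −22·(ω_p−ω_c)  ⇒  ω_p−ω_c = −(23/22)·(67/90) = -1541/1980
ω_p = 23/90 − 1541/1980 = -23/44

-23/44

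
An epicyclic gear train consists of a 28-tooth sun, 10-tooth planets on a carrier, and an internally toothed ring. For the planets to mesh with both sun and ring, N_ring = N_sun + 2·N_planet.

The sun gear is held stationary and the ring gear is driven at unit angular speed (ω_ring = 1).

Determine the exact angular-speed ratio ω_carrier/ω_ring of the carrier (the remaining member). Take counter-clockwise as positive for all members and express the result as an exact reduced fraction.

N_ring = 28 + 2·10 = 48
28(ω_s−ω_c) = −48(ω_r−ω_c),  ω_s=0, ω_r=1
28(0−ω_c) = −48(1−ω_c)  ⇒  76ω_c = 48  ⇒  ω_c = 12/19
ω_c/ω_r = 12/19

12/19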